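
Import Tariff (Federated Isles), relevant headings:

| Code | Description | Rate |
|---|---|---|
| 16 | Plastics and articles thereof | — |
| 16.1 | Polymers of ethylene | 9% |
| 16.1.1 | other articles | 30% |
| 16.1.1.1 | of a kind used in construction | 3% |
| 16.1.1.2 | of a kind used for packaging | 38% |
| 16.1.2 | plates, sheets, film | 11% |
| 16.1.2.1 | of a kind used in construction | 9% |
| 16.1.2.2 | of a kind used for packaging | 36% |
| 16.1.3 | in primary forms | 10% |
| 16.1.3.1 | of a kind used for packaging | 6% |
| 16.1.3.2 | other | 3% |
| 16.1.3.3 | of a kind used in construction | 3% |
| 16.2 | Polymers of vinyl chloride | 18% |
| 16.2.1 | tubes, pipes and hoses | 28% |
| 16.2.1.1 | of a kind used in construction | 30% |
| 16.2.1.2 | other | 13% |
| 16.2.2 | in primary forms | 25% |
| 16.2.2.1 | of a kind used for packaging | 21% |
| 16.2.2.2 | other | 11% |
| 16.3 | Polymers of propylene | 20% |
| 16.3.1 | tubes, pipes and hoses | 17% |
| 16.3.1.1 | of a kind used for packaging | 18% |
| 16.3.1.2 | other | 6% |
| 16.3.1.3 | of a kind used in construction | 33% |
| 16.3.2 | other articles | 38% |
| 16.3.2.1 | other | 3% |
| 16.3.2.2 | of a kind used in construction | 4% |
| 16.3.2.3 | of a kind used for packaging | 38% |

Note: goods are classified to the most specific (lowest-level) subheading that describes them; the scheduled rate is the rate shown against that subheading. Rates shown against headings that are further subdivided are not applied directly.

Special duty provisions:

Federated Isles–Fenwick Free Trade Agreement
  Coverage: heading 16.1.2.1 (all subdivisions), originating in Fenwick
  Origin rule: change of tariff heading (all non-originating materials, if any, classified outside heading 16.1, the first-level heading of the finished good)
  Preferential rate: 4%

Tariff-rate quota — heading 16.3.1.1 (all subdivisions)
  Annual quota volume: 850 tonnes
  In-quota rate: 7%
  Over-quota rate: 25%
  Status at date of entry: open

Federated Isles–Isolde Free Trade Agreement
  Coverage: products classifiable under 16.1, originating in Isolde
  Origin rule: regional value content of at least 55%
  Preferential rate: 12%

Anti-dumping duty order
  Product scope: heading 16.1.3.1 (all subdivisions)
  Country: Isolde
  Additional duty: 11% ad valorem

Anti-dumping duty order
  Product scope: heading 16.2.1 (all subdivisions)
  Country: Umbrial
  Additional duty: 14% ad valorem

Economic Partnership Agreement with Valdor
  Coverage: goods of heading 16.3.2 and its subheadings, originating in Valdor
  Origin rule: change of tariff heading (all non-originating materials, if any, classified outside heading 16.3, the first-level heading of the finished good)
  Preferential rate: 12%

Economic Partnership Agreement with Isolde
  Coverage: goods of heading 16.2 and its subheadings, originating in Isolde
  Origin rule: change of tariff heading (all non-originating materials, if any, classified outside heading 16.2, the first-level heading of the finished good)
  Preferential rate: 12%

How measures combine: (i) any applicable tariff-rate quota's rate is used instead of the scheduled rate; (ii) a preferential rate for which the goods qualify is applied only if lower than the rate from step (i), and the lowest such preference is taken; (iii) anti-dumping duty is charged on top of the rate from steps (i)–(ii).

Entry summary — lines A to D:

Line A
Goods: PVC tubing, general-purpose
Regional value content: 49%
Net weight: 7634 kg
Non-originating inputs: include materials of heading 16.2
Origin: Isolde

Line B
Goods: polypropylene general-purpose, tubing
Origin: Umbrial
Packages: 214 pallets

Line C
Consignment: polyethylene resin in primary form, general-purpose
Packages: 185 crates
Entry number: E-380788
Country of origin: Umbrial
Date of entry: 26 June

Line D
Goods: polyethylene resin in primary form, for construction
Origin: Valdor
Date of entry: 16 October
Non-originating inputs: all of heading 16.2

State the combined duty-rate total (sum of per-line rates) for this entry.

25%

Line A: PVC → 16.2; tubing → 16.2.1; general-purpose → 16.2.1.2. Scheduled 13%. Isolde agreement on 16.1: 16.2.1.2 not covered; Isolde agreement on 16.2: CTH not met. → 13%.
Line B: polypropylene → 16.3; tubing → 16.3.1; general-purpose → 16.3.1.2. Scheduled 6%. No special measure applies. → 6%.
Line C: polyethylene → 16.1; resin in primary form → 16.1.3; general-purpose → 16.1.3.2. Scheduled 3%. No special measure applies. → 3%.
Line D: polyethylene → 16.1; resin in primary form → 16.1.3; for construction → 16.1.3.3. Scheduled 3%. Valdor agreement on 16.3.2: 16.1.3.3 not covered. → 3%.
Sum: 13% + 6% + 3% + 3% = 25%.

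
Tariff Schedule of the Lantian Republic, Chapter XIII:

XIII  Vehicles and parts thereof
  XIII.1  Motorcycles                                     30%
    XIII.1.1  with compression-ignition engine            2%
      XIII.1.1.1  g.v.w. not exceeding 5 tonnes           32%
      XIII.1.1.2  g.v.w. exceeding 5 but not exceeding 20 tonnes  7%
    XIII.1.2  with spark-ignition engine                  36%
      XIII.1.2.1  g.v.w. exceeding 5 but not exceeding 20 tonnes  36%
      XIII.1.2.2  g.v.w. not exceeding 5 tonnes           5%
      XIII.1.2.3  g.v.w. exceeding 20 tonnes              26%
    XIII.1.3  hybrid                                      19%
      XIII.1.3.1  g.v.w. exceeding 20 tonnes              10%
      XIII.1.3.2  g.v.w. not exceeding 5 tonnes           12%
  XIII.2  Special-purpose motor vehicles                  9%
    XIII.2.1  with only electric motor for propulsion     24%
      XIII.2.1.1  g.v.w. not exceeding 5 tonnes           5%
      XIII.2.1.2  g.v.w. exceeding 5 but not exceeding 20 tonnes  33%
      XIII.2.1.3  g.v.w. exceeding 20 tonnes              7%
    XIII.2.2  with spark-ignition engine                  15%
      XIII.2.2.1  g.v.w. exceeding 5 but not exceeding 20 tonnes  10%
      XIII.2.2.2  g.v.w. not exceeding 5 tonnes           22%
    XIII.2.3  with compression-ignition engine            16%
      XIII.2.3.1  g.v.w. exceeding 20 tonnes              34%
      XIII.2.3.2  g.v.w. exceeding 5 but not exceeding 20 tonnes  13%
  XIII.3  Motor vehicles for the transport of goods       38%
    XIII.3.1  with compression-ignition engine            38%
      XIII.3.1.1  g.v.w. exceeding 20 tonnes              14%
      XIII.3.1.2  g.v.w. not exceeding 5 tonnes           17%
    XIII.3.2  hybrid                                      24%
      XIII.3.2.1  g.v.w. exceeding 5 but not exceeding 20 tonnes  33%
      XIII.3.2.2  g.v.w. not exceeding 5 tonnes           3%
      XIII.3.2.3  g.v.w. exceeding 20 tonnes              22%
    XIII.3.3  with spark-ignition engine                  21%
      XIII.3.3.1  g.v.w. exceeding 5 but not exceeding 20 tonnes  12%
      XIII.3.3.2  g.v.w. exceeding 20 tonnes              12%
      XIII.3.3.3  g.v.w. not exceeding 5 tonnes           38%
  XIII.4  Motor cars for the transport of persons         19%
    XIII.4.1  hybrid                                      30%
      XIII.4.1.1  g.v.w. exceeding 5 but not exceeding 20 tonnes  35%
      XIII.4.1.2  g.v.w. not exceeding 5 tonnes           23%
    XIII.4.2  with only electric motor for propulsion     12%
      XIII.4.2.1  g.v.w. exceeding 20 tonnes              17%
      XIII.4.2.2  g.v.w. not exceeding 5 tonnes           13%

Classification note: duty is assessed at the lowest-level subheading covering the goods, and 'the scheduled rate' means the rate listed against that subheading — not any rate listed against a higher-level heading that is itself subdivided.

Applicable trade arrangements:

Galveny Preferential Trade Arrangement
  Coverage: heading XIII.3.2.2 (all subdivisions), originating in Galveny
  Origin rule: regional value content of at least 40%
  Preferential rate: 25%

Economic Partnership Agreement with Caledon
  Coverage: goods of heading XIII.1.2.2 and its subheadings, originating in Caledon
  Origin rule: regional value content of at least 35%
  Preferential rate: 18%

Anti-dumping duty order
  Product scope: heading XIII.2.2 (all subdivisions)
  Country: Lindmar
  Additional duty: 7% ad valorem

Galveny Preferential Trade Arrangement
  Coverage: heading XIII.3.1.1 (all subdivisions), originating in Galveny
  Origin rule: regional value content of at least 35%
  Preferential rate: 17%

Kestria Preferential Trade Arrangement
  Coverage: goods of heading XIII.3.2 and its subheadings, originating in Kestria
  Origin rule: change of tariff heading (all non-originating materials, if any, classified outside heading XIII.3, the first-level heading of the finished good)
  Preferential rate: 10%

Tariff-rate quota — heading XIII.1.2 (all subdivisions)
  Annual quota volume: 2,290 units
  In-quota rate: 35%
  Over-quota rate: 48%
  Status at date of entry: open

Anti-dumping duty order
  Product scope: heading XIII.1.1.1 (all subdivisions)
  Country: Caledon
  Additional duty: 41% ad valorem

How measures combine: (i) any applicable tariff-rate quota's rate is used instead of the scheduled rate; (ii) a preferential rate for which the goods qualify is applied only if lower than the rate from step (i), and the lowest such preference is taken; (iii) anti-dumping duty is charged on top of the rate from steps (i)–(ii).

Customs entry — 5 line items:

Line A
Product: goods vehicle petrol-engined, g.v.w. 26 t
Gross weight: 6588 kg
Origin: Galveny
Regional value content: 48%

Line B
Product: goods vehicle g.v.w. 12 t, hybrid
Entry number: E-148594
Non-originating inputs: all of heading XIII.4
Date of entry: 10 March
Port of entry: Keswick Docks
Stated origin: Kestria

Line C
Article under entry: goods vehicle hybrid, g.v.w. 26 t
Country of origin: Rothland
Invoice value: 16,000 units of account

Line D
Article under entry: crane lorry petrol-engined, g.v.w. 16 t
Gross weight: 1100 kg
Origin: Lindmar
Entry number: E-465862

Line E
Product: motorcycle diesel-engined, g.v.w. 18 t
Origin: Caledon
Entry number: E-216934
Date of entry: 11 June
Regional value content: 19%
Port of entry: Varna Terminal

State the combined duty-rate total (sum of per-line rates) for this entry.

68%

Line A: goods vehicle → XIII.3; petrol-engined → XIII.3.3; g.v.w. 26 t → XIII.3.3.2. Scheduled 12%. Galveny agreement on XIII.3.2.2: XIII.3.3.2 not covered; Galveny agreement on XIII.3.1.1: XIII.3.3.2 not covered. → 12%.
Line B: goods vehicle → XIII.3; hybrid → XIII.3.2; g.v.w. 12 t → XIII.3.2.1. Scheduled 33%. Kestria agreement on XIII.3.2: CTH met → 10% available; preferential 10%. → 10%.
Line C: goods vehicle → XIII.3; hybrid → XIII.3.2; g.v.w. 26 t → XIII.3.2.3. Scheduled 22%. No special measure applies. → 22%.
Line D: crane lorry → XIII.2; petrol-engined → XIII.2.2; g.v.w. 16 t → XIII.2.2.1. Scheduled 10%. anti-dumping (Lindmar, XIII.2.2): +7%; total 10% + 7% = 17%. → 17%.
Line E: motorcycle → XIII.1; diesel-engined → XIII.1.1; g.v.w. 18 t → XIII.1.1.2. Scheduled 7%. Caledon agreement on XIII.1.2.2: XIII.1.1.2 not covered. → 7%.
Sum: 12% + 10% + 22% + 17% + 7% = 68%.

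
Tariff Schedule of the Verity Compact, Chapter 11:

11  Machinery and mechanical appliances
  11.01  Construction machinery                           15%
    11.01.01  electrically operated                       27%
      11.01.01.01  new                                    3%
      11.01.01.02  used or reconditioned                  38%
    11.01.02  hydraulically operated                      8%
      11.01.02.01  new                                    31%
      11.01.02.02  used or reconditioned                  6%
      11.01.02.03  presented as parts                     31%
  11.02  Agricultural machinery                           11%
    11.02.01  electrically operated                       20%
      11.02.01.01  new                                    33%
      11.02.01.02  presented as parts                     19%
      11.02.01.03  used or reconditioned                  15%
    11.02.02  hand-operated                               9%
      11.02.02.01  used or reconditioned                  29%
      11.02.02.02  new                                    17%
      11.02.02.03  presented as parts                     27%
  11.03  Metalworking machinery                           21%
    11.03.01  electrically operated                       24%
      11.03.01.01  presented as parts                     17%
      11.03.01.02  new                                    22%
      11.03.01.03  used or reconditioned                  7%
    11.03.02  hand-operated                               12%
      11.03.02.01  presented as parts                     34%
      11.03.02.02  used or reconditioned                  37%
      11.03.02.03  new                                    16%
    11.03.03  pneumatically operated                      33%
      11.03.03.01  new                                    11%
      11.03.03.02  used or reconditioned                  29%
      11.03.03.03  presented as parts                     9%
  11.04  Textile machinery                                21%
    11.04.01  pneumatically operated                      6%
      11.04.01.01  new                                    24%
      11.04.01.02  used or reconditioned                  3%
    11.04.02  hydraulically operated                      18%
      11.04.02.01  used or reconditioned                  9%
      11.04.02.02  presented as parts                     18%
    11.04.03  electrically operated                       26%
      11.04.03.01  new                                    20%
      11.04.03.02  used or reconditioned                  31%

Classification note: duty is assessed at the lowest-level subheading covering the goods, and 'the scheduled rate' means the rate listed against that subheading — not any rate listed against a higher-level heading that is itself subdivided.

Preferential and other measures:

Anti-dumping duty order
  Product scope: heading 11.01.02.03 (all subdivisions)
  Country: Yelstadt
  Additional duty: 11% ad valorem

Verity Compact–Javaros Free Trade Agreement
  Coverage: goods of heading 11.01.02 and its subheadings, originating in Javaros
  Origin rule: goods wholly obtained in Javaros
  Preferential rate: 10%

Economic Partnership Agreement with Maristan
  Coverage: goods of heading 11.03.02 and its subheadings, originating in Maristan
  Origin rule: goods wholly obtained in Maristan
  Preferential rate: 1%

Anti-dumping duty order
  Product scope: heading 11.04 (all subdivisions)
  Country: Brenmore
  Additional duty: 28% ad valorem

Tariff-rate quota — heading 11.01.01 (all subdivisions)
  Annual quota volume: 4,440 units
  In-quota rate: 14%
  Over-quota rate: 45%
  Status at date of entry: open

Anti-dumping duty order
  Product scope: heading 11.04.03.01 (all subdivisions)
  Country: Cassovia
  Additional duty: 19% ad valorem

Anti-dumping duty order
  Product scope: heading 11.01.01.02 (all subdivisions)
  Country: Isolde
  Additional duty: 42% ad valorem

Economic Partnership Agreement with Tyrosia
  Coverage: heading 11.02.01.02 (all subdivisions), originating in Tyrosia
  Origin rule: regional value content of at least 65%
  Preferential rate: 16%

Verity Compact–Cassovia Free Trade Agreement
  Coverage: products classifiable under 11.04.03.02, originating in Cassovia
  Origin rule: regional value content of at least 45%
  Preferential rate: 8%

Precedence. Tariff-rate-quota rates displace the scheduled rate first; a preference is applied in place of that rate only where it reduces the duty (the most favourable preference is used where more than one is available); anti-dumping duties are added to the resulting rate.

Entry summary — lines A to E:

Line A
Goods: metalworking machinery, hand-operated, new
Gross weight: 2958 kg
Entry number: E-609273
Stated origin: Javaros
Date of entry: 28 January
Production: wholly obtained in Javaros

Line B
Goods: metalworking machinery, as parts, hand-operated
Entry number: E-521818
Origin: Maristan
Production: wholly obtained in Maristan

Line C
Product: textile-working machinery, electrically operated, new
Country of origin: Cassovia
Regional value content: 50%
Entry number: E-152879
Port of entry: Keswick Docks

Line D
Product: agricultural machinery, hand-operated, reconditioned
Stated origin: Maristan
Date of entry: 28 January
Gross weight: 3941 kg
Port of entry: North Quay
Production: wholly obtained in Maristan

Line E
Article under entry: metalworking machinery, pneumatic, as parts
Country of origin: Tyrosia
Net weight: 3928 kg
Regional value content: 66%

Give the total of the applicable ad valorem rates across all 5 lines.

Line A: metalworking → 11.03; hand-operated → 11.03.02; new → 11.03.02.03. Scheduled 16%. Javaros agreement on 11.01.02: 11.03.02.03 not covered. → 16%.
Line B: metalworking → 11.03; hand-operated → 11.03.02; as parts → 11.03.02.01. Scheduled 34%. Maristan agreement on 11.03.02: wholly obtained → 1% available; preferential 1%. → 1%.
Line C: textile-working → 11.04; electrically operated → 11.04.03; new → 11.04.03.01. Scheduled 20%. Cassovia agreement on 11.04.03.02: 11.04.03.01 not covered; anti-dumping (Cassovia, 11.04.03.01): +19%; total 20% + 19% = 39%. → 39%.
Line D: agricultural → 11.02; hand-operated → 11.02.02; reconditioned → 11.02.02.01. Scheduled 29%. Maristan agreement on 11.03.02: 11.02.02.01 not covered. → 29%.
Line E: metalworking → 11.03; pneumatic → 11.03.03; as parts → 11.03.03.03. Scheduled 9%. Tyrosia agreement on 11.02.01.02: 11.03.03.03 not covered. → 9%.
Sum: 16% + 1% + 39% + 29% + 9% = 94%.

94%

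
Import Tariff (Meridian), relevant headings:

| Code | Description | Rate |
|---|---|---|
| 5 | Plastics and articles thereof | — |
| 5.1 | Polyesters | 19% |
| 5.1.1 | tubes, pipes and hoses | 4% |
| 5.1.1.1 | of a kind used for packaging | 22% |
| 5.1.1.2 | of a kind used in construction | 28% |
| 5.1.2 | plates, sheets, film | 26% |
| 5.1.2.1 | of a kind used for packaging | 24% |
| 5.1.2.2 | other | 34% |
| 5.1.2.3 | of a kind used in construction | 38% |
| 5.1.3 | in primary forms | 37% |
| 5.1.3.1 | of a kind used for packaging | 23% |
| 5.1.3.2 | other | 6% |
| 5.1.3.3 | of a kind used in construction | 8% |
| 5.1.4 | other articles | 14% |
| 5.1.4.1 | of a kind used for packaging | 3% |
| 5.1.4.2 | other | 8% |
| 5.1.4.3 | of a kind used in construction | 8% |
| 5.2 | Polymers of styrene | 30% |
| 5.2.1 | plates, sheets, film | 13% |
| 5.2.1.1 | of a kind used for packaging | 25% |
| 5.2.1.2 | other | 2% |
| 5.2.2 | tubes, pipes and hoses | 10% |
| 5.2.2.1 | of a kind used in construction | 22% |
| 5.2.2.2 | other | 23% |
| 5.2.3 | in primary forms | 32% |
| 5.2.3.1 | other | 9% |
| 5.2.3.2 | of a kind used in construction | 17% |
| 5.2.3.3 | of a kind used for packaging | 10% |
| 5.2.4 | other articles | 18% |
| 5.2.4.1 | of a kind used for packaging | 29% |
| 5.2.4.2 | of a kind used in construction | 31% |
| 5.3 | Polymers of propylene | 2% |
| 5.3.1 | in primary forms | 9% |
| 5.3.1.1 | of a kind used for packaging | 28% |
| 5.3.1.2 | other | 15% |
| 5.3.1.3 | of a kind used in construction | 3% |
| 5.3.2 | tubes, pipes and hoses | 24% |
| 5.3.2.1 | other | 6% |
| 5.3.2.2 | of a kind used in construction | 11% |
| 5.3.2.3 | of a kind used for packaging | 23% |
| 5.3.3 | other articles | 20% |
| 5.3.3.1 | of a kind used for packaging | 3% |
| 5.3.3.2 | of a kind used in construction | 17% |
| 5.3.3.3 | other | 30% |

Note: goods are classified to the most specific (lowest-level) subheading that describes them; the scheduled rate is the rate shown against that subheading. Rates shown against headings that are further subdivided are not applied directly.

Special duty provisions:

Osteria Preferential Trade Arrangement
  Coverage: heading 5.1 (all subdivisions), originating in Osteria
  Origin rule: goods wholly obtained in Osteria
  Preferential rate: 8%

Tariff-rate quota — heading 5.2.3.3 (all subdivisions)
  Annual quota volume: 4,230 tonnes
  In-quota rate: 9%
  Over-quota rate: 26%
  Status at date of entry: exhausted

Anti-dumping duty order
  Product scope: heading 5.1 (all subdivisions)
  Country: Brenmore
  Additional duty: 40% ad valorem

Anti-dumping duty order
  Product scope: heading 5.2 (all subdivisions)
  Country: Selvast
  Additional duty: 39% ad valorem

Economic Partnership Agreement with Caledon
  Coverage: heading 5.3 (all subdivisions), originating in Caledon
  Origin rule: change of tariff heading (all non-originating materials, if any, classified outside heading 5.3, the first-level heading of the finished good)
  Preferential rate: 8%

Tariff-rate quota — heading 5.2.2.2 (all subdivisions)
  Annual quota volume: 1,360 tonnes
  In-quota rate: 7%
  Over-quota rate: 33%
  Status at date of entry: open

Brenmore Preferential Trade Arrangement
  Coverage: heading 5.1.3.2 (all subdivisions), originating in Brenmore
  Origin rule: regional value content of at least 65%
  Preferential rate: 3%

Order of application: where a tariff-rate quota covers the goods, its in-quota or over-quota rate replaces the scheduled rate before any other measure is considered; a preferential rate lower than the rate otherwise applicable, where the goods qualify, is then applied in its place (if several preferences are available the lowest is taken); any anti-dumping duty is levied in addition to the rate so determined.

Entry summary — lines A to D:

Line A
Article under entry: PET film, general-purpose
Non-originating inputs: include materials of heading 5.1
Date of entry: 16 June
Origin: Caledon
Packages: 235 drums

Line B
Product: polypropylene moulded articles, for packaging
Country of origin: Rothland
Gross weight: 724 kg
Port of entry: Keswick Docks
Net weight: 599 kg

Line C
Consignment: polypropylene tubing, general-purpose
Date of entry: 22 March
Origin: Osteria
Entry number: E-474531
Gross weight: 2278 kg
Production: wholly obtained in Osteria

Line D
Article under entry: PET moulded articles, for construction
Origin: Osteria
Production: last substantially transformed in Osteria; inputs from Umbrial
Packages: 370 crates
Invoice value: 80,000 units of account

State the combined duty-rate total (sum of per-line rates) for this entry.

Line A: PET → 5.1; film → 5.1.2; general-purpose → 5.1.2.2. Scheduled 34%. Caledon agreement on 5.3: 5.1.2.2 not covered. → 34%.
Line B: polypropylene → 5.3; moulded articles → 5.3.3; for packaging → 5.3.3.1. Scheduled 3%. No special measure applies. → 3%.
Line C: polypropylene → 5.3; tubing → 5.3.2; general-purpose → 5.3.2.1. Scheduled 6%. Osteria agreement on 5.1: 5.3.2.1 not covered. → 6%.
Line D: PET → 5.1; moulded articles → 5.1.4; for construction → 5.1.4.3. Scheduled 8%. Osteria agreement on 5.1: not wholly obtained. → 8%.
Sum: 34% + 3% + 6% + 8% = 51%.

51%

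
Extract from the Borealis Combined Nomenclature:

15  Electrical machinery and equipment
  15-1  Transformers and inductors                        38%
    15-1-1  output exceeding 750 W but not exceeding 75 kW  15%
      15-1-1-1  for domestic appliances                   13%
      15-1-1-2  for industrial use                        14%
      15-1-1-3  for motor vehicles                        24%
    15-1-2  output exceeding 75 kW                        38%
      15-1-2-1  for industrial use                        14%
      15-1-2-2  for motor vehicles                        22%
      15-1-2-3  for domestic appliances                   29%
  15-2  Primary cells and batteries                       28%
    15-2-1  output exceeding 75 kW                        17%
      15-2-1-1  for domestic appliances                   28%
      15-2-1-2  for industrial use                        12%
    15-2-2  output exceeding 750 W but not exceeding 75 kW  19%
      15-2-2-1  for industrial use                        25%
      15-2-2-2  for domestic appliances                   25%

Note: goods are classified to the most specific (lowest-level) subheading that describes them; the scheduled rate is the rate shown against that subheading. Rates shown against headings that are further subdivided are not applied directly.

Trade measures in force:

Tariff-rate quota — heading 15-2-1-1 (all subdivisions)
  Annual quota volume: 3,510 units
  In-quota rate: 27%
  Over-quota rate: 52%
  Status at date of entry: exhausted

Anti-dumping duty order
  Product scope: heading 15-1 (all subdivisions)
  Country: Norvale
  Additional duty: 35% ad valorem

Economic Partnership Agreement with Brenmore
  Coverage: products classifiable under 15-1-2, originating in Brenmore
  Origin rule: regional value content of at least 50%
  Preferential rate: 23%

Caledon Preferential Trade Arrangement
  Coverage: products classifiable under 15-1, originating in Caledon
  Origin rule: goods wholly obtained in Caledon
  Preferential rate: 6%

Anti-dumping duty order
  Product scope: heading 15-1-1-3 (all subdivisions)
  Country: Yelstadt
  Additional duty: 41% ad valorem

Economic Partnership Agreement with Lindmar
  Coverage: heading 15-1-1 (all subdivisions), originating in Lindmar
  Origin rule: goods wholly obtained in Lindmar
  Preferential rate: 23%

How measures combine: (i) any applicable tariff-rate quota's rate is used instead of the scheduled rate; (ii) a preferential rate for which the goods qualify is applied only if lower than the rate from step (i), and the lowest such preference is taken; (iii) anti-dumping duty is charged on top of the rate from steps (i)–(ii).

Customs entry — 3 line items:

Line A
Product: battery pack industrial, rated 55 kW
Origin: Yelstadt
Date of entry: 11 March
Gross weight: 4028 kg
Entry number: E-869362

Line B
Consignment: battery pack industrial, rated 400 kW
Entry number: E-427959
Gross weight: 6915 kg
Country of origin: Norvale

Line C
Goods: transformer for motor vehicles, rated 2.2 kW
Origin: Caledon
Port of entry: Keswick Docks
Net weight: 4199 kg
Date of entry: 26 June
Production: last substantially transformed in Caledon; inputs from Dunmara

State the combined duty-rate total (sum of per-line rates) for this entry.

61%

Line A: battery pack → 15-2; rated 55 kW → 15-2-2; industrial → 15-2-2-1. Scheduled 25%. No special measure applies. → 25%.
Line B: battery pack → 15-2; rated 400 kW → 15-2-1; industrial → 15-2-1-2. Scheduled 12%. No special measure applies. → 12%.
Line C: transformer → 15-1; rated 2.2 kW → 15-1-1; for motor vehicles → 15-1-1-3. Scheduled 24%. Caledon agreement on 15-1: not wholly obtained. → 24%.
Sum: 25% + 12% + 24% = 61%.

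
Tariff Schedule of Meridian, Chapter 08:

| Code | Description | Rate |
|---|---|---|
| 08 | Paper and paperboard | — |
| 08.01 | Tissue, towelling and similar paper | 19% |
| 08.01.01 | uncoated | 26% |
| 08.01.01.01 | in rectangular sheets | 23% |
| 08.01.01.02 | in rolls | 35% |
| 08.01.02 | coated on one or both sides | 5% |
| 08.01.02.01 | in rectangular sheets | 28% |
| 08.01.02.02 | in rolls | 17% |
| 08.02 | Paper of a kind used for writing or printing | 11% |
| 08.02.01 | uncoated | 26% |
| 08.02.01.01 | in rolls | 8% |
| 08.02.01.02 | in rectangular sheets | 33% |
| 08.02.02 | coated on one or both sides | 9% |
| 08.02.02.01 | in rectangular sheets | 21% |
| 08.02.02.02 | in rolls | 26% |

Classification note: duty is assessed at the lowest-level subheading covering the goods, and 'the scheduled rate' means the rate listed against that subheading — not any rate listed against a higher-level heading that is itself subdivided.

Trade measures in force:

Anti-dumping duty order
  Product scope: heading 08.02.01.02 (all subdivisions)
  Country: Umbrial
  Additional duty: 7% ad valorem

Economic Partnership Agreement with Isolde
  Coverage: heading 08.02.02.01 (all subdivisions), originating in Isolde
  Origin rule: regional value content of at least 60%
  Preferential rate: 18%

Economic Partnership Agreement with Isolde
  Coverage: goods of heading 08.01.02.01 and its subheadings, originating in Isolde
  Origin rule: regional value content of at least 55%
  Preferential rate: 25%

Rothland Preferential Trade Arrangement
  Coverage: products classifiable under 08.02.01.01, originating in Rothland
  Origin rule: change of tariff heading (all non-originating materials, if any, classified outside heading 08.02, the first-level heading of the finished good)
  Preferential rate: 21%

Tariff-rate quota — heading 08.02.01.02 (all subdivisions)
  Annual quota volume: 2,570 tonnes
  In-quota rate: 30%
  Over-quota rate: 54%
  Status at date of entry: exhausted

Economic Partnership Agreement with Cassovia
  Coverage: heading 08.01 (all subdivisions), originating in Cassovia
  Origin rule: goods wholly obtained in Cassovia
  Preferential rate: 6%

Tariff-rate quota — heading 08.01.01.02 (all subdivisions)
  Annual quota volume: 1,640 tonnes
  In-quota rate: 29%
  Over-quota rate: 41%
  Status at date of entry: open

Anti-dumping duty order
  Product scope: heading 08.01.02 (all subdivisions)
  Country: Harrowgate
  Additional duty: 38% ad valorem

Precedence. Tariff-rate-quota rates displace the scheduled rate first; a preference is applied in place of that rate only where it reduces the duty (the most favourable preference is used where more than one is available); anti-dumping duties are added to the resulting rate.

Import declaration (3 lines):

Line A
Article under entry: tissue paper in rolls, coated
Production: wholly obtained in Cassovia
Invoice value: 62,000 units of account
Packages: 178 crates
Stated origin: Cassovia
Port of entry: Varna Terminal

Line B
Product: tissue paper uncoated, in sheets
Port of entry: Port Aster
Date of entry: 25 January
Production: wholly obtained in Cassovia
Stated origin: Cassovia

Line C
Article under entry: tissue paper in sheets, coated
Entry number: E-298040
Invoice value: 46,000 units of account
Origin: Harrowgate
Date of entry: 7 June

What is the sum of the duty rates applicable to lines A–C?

78%

Line A: tissue paper → 08.01; coated → 08.01.02; in rolls → 08.01.02.02. Scheduled 17%. Cassovia agreement on 08.01: wholly obtained → 6% available; preferential 6%. → 6%.
Line B: tissue paper → 08.01; uncoated → 08.01.01; in sheets → 08.01.01.01. Scheduled 23%. Cassovia agreement on 08.01: wholly obtained → 6% available; preferential 6%. → 6%.
Line C: tissue paper → 08.01; coated → 08.01.02; in sheets → 08.01.02.01. Scheduled 28%. anti-dumping (Harrowgate, 08.01.02): +38%; total 28% + 38% = 66%. → 66%.
Sum: 6% + 6% + 66% = 78%.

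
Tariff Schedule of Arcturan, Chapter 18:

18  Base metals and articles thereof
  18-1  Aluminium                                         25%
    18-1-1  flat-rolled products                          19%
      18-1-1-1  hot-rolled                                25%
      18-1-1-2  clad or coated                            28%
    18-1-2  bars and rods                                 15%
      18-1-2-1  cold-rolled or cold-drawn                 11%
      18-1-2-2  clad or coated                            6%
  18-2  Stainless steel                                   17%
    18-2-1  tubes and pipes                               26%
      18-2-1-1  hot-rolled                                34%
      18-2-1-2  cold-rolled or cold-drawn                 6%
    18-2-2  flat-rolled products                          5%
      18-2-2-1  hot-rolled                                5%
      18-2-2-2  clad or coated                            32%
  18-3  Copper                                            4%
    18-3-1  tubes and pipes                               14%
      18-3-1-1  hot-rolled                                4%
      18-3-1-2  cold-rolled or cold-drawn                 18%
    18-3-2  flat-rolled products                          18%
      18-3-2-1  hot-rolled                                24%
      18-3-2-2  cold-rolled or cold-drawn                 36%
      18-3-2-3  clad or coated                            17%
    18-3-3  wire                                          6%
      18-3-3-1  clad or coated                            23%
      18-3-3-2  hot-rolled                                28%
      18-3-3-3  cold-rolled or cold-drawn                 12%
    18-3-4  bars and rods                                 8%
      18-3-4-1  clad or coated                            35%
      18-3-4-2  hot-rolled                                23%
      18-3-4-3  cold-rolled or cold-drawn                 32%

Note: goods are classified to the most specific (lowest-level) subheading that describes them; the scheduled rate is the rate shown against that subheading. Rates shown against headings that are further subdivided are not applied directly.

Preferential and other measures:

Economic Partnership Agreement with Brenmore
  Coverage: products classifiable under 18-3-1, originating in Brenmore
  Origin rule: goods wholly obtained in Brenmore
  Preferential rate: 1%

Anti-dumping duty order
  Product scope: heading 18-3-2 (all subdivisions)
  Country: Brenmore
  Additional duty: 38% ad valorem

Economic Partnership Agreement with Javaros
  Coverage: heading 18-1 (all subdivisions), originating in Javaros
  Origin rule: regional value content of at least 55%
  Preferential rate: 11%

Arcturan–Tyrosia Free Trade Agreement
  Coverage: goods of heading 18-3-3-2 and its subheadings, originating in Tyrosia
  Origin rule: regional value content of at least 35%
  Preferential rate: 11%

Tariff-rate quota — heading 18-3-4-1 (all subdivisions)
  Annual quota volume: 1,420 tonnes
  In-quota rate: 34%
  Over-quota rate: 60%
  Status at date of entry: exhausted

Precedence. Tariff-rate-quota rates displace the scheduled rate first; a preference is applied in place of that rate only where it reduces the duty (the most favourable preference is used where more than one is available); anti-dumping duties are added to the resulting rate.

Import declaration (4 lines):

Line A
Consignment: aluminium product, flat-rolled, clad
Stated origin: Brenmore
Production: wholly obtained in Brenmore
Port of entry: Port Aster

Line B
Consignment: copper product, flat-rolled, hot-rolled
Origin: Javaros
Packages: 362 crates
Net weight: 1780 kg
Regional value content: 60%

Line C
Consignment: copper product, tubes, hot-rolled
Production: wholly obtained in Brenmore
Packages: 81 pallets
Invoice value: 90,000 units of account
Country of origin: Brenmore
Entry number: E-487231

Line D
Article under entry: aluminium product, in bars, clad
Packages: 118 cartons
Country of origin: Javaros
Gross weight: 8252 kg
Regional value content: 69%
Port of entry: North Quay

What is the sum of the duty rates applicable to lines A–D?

59%

Line A: aluminium → 18-1; flat-rolled → 18-1-1; clad → 18-1-1-2. Scheduled 28%. Brenmore agreement on 18-3-1: 18-1-1-2 not covered. → 28%.
Line B: copper → 18-3; flat-rolled → 18-3-2; hot-rolled → 18-3-2-1. Scheduled 24%. Javaros agreement on 18-1: 18-3-2-1 not covered. → 24%.
Line C: copper → 18-3; tubes → 18-3-1; hot-rolled → 18-3-1-1. Scheduled 4%. Brenmore agreement on 18-3-1: wholly obtained → 1% available; preferential 1%. → 1%.
Line D: aluminium → 18-1; in bars → 18-1-2; clad → 18-1-2-2. Scheduled 6%. Javaros agreement on 18-1: RVC ≥ 55% → 11% available; preference 11% not lower than 6% → no reduction. → 6%.
Sum: 28% + 24% + 1% + 6% = 59%.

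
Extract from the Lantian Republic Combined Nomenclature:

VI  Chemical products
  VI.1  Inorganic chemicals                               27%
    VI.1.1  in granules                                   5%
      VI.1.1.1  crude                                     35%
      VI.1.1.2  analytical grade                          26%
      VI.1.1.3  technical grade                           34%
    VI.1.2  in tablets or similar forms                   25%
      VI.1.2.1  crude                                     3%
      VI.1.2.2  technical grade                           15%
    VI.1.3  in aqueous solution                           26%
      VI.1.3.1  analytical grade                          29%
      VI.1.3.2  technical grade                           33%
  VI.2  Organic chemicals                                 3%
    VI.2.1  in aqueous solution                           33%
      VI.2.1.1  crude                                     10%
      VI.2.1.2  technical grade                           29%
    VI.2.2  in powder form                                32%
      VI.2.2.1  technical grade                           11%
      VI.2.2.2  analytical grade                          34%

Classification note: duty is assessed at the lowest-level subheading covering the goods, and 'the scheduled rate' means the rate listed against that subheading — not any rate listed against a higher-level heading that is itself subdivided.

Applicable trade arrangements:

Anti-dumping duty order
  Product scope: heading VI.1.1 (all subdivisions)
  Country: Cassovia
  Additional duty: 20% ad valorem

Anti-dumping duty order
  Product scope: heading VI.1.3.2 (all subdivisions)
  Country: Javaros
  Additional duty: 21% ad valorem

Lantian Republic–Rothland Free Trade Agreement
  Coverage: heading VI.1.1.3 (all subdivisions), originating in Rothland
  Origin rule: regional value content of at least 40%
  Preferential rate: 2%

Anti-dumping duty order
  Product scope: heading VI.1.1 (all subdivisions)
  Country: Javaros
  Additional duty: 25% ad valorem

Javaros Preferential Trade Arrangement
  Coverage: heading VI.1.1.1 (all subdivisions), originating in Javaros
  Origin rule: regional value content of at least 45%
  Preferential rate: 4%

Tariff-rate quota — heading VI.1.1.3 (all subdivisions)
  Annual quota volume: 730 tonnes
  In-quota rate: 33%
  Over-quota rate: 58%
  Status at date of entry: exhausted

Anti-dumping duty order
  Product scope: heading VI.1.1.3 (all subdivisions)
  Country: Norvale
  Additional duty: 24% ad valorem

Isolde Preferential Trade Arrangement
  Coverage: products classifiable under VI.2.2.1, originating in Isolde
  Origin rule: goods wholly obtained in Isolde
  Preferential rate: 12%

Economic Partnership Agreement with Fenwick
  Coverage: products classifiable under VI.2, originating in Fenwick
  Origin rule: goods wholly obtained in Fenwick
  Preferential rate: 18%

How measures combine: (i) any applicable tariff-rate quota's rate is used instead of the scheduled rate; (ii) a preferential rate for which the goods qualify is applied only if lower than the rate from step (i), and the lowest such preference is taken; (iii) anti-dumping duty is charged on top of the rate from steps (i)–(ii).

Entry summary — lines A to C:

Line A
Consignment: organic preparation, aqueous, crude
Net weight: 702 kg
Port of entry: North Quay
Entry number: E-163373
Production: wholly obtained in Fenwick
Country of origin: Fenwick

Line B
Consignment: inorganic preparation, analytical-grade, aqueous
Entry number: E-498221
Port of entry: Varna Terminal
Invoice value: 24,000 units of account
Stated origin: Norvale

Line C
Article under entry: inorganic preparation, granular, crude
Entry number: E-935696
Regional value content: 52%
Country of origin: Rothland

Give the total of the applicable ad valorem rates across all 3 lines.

74%

Line A: organic → VI.2; aqueous → VI.2.1; crude → VI.2.1.1. Scheduled 10%. Fenwick agreement on VI.2: wholly obtained → 18% available; preference 18% not lower than 10% → no reduction. → 10%.
Line B: inorganic → VI.1; aqueous → VI.1.3; analytical-grade → VI.1.3.1. Scheduled 29%. No special measure applies. → 29%.
Line C: inorganic → VI.1; granular → VI.1.1; crude → VI.1.1.1. Scheduled 35%. Rothland agreement on VI.1.1.3: VI.1.1.1 not covered. → 35%.
Sum: 10% + 29% + 35% = 74%.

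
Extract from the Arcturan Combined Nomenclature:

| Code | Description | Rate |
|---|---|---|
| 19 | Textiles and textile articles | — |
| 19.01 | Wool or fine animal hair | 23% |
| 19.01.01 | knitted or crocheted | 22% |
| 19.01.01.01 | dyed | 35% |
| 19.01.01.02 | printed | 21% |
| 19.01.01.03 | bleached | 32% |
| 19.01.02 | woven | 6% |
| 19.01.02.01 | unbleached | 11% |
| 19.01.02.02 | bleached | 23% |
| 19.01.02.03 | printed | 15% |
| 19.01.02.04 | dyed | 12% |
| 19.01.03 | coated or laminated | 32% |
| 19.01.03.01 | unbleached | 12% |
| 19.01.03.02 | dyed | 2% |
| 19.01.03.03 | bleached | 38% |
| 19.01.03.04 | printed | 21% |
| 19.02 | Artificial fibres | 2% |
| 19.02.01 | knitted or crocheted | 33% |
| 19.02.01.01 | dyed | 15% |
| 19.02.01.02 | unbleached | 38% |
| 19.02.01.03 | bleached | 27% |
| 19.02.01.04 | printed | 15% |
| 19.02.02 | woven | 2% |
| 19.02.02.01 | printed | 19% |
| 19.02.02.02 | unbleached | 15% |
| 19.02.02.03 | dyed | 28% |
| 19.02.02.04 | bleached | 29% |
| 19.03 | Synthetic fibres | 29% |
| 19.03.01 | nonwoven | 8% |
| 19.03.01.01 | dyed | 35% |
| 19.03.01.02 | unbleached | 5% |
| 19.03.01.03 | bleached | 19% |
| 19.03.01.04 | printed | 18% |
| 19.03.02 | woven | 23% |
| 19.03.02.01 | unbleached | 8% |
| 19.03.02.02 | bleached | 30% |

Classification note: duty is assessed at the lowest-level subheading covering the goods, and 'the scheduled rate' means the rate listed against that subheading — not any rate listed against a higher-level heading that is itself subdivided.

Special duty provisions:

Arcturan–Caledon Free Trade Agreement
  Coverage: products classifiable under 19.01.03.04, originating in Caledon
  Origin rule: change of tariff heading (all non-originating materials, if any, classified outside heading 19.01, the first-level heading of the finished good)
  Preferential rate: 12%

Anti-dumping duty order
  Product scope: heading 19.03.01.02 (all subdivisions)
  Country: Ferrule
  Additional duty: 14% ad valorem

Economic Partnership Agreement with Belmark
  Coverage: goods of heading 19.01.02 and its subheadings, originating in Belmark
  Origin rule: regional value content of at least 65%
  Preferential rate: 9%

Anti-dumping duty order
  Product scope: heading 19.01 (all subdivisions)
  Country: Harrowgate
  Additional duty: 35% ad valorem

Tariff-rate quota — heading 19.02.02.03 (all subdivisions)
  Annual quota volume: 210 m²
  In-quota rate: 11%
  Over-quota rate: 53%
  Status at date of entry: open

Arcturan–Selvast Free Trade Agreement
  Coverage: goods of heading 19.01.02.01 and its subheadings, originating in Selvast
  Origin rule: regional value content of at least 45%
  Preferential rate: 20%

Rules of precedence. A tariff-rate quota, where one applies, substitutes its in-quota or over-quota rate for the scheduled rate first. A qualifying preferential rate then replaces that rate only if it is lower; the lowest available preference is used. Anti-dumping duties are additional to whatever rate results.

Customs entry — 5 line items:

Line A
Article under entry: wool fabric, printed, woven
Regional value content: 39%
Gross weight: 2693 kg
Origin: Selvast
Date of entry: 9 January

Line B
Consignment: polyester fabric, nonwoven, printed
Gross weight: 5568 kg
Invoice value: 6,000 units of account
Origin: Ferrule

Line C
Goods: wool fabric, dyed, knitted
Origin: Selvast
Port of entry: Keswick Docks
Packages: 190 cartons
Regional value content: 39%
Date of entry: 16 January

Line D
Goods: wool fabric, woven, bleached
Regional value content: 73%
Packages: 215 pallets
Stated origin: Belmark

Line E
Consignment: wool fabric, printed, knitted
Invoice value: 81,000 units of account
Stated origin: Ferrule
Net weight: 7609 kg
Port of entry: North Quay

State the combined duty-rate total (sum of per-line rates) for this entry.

98%

Line A: wool → 19.01; woven → 19.01.02; printed → 19.01.02.03. Scheduled 15%. Selvast agreement on 19.01.02.01: 19.01.02.03 not covered. → 15%.
Line B: polyester → 19.03; nonwoven → 19.03.01; printed → 19.03.01.04. Scheduled 18%. No special measure applies. → 18%.
Line C: wool → 19.01; knitted → 19.01.01; dyed → 19.01.01.01. Scheduled 35%. Selvast agreement on 19.01.02.01: 19.01.01.01 not covered. → 35%.
Line D: wool → 19.01; woven → 19.01.02; bleached → 19.01.02.02. Scheduled 23%. Belmark agreement on 19.01.02: RVC ≥ 65% → 9% available; preferential 9%. → 9%.
Line E: wool → 19.01; knitted → 19.01.01; printed → 19.01.01.02. Scheduled 21%. No special measure applies. → 21%.
Sum: 15% + 18% + 35% + 9% + 21% = 98%.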